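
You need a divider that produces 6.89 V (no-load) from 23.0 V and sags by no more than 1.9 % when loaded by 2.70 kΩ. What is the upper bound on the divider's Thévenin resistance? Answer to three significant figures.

R_th ≤ 52.3 Ω

Loading drop = R_th/(R_th + R_L) ≤ 0.0190, so R_th ≤ R_L · ε/(1−ε) = 2.70 kΩ × 0.0190/0.9810 = 52.3 Ω.
(Any R1, R2 with R2/(R1+R2) = 0.300 and R1‖R2 ≤ 52.3 Ω will meet the spec.)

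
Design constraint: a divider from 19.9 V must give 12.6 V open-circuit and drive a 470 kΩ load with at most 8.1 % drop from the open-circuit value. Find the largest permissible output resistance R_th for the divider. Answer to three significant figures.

Loading drop = R_th/(R_th + R_L) ≤ 0.0810, so R_th ≤ R_L · ε/(1−ε) = 470 kΩ × 0.0810/0.9190 = 41.4 kΩ.

R_th ≤ 41.4 kΩ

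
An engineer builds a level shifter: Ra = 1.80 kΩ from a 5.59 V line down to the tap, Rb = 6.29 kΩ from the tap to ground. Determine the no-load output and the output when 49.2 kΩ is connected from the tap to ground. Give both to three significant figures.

Open-circuit: V = 5.59 × 6.29/(1.80 + 6.29) = 4.35 V.
With the load, Rb becomes Rb‖R_L = 5.577 kΩ, so V = 5.59 × 5.577/7.377 = 4.23 V.

Unloaded: 4.35 V; loaded: 4.23 V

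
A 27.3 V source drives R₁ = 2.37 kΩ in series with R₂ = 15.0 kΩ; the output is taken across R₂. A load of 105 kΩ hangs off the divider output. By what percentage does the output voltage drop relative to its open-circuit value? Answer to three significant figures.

1.91 %

The divider's output (Thévenin) resistance is R₁‖R₂ = 2.047 kΩ.
Fractional drop under load = R_th/(R_th + R_L) = 2.047 / (2.047 + 105) = 0.01912.
So the output falls by 1.91 %.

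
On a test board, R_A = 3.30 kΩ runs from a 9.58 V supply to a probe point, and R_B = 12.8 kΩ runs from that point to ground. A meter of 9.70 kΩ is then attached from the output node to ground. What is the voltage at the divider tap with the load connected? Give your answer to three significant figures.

V_out ≈ 5.99 V

The load sits in parallel with R_B: R_B‖R_L = (12.8 × 9.70) / (12.8 + 9.70) = 5.518 kΩ.
V_out = 9.58 × 5.518 / (3.30 + 5.518) = 9.58 × 5.518/8.818 = 5.99 V.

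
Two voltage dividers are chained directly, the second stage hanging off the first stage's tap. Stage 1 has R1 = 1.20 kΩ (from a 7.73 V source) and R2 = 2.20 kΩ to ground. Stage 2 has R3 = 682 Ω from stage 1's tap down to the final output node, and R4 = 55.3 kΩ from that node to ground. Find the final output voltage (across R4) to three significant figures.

V_out ≈ 4.87 V

Stage 2 presents R3+R4 = 55980 Ω as a load on stage 1's tap.
Stage 1's lower leg becomes R2‖(R3+R4) = 2117 Ω, so V_mid = 7.73 × 2117/3317 = 4.933 V.
Stage 2 is itself unloaded: V_out = V_mid × R4/(R3+R4) = 4.933 × 55300/55980 = 4.87 V.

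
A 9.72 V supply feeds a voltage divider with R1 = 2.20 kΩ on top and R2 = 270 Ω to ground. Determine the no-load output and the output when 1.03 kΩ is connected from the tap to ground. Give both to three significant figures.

Open-circuit: V = 9.72 × 270/(2200 + 270) = 1.06 V.
With the load, R2 becomes R2‖R_L = 213.9 Ω, so V = 9.72 × 213.9/2414 = 0.861 V.

Unloaded: 1.06 V; loaded: 0.861 V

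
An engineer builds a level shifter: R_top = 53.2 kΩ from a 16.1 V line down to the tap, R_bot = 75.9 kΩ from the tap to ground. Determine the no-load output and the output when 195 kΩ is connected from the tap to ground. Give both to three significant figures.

Unloaded: 9.47 V; loaded: 8.16 V

Open-circuit: V = 16.1 × 75.9/(53.2 + 75.9) = 9.47 V.
With the load, R_bot becomes R_bot‖R_L = 54.63 kΩ, so V = 16.1 × 54.63/107.8 = 8.16 V.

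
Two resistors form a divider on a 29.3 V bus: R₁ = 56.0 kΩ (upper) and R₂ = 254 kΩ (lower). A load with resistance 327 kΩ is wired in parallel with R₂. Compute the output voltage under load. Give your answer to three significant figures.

The load sits in parallel with R₂: R₂‖R_L = (254 × 327) / (254 + 327) = 143.0 kΩ.
V_out = 29.3 × 143.0 / (56.0 + 143.0) = 29.3 × 143.0/199.0 = 21.1 V.

V_out ≈ 21.1 V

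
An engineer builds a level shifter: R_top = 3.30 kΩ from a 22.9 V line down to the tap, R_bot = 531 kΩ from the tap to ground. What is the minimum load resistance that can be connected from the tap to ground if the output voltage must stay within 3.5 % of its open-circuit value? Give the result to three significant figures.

R_L(min) ≈ 90.4 kΩ

Output resistance R_th = R_top‖R_bot = (3.30 × 531)/534.3 = 3.280 kΩ.
The fractional drop is R_th/(R_th + R_L); requiring this ≤ 0.0350 gives R_L ≥ R_th(1/0.0350 − 1) = 3.280 × 27.57 = 90.4 kΩ.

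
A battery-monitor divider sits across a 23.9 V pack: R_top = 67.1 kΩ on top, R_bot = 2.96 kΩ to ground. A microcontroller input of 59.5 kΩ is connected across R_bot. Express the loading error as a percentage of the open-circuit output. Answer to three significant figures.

4.55 %

The divider's output (Thévenin) resistance is R_top‖R_bot = 2.835 kΩ.
Fractional drop under load = R_th/(R_th + R_L) = 2.835 / (2.835 + 59.5) = 0.04548.
So the output falls by 4.55 %.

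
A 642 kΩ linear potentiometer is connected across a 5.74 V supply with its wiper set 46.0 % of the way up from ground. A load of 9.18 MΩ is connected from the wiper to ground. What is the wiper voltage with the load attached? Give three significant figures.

V ≈ 2.60 V

The wiper splits the pot into (1−α)R = 346.7 kΩ above and αR = 295.3 kΩ below.
Lower section ‖ load = 286.1 kΩ.
V_wiper = 5.74 × 286.1/(346.7 + 286.1) = 2.60 V.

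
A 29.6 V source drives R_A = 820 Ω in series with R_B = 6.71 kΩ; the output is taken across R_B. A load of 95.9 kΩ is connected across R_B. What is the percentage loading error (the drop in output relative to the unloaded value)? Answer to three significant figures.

0.756 %

The divider's output (Thévenin) resistance is R_A‖R_B = 730.7 Ω.
Fractional drop under load = R_th/(R_th + R_L) = 730.7 / (730.7 + 95900) = 0.007562.
So the output falls by 0.756 %.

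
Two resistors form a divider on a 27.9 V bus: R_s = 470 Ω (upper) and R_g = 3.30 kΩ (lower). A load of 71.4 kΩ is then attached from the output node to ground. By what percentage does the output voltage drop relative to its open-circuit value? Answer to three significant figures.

The divider's output (Thévenin) resistance is R_s‖R_g = 411.4 Ω.
Fractional drop under load = R_th/(R_th + R_L) = 411.4 / (411.4 + 71400) = 0.005729.
So the output falls by 0.573 %.

0.573 %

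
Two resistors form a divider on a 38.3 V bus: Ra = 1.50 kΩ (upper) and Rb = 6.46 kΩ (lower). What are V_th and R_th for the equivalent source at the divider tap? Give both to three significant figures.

V_th = 31.1 V, R_th = 1.22 kΩ

V_th is the open-circuit tap voltage: 38.3 × 6.46/(1.50 + 6.46) = 31.1 V.
With the supply zeroed, Ra and Rb appear in parallel from the tap: R_th = Ra‖Rb = (1.50 × 6.46)/7.960 = 1.22 kΩ.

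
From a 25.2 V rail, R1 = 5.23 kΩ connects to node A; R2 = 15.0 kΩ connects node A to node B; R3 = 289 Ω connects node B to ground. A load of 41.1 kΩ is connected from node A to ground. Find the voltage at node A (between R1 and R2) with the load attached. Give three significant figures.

V ≈ 17.2 V

Below node A the series string R2+R3 = 15290 Ω sits in parallel with the 41100 Ω load: 11140 Ω.
V_A = 25.2 × 11140/(5230 + 11140) = 17.2 V.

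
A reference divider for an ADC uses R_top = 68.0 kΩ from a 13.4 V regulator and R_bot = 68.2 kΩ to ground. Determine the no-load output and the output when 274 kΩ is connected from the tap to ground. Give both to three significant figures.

Unloaded: 6.71 V; loaded: 5.97 V

Open-circuit: V = 13.4 × 68.2/(68.0 + 68.2) = 6.71 V.
With the load, R_bot becomes R_bot‖R_L = 54.61 kΩ, so V = 13.4 × 54.61/122.6 = 5.97 V.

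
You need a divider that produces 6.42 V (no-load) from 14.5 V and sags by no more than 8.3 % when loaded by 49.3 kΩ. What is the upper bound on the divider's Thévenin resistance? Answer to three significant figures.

R_th ≤ 4.46 kΩ

Loading drop = R_th/(R_th + R_L) ≤ 0.0830, so R_th ≤ R_L · ε/(1−ε) = 49.3 kΩ × 0.0830/0.9170 = 4.46 kΩ.
(Any R1, R2 with R2/(R1+R2) = 0.443 and R1‖R2 ≤ 4.46 kΩ will meet the spec.)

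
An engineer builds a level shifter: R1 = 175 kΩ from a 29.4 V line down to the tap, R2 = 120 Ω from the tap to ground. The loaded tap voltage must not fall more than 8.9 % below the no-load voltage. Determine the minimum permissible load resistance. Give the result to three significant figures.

R_L(min) ≈ 1.23 kΩ

Output resistance R_th = R1‖R2 = (175000 × 120)/175100 = 119.9 Ω.
The fractional drop is R_th/(R_th + R_L); requiring this ≤ 0.0890 gives R_L ≥ R_th(1/0.0890 − 1) = 119.9 × 10.24 = 1.23 kΩ.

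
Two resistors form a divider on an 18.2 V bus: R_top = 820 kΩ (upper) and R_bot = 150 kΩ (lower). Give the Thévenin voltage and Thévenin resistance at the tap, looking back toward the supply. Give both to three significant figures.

V_th is the open-circuit tap voltage: 18.2 × 150/(820 + 150) = 2.81 V.
With the supply zeroed, R_top and R_bot appear in parallel from the tap: R_th = R_top‖R_bot = (820 × 150)/970.0 = 127 kΩ.

V_th = 2.81 V, R_th = 127 kΩ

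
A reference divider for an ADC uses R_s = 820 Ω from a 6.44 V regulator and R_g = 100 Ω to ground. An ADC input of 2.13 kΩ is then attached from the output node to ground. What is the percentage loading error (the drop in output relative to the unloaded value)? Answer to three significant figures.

The divider's output (Thévenin) resistance is R_s‖R_g = 89.13 Ω.
Fractional drop under load = R_th/(R_th + R_L) = 89.13 / (89.13 + 2130) = 0.04016.
So the output falls by 4.02 %.

4.02 %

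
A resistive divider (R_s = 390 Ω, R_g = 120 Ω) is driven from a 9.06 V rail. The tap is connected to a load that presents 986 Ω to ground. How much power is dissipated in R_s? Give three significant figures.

P ≈ 130 mW

Total resistance from the source is R_s + (R_g‖R_L) = 497.0 Ω, so I = 9.06/497.0 Ω = 18.23 mA.
P = I²·R_s = (18.23 mA)² × 390 Ω = 130 mW.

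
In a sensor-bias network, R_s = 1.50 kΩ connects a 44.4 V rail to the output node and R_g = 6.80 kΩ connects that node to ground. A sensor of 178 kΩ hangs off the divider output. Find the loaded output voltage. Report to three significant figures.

V_out ≈ 36.1 V

The load sits in parallel with R_g: R_g‖R_L = (6.80 × 178) / (6.80 + 178) = 6.550 kΩ.
V_out = 44.4 × 6.550 / (1.50 + 6.550) = 44.4 × 6.550/8.050 = 36.1 V.
(Unloaded it would have been 36.4 V.)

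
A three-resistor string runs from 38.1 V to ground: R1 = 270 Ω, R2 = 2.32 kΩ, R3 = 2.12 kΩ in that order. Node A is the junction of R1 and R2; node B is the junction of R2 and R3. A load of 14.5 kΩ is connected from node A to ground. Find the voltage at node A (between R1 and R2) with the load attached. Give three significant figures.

V ≈ 35.3 V

Below node A the series string R2+R3 = 4440 Ω sits in parallel with the 14500 Ω load: 3399 Ω.
V_A = 38.1 × 3399/(270 + 3399) = 35.3 V.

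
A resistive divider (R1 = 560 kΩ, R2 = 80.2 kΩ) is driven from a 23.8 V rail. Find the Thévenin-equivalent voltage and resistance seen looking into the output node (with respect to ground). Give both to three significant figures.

V_th is the open-circuit tap voltage: 23.8 × 80.2/(560 + 80.2) = 2.98 V.
With the supply zeroed, R1 and R2 appear in parallel from the tap: R_th = R1‖R2 = (560 × 80.2)/640.2 = 70.2 kΩ.

V_th = 2.98 V, R_th = 70.2 kΩ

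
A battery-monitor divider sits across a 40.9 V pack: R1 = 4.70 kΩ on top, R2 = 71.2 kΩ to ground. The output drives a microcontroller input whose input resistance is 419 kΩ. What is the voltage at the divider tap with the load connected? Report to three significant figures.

The load sits in parallel with R2: R2‖R_L = (71.2 × 419) / (71.2 + 419) = 60.86 kΩ.
V_out = 40.9 × 60.86 / (4.70 + 60.86) = 40.9 × 60.86/65.56 = 38.0 V.
(Unloaded it would have been 38.4 V.)

V_out ≈ 38.0 V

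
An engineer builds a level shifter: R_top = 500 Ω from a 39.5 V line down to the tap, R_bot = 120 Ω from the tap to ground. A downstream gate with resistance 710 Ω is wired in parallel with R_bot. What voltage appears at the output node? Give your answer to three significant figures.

The load sits in parallel with R_bot: R_bot‖R_L = (120 × 710) / (120 + 710) = 102.7 Ω.
V_out = 39.5 × 102.7 / (500 + 102.7) = 39.5 × 102.7/602.7 = 6.73 V.

V_out ≈ 6.73 V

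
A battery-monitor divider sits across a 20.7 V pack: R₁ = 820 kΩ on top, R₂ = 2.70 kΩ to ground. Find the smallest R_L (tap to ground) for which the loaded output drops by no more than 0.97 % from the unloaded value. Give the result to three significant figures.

R_L(min) ≈ 275 kΩ

Output resistance R_th = R₁‖R₂ = (820 × 2.70)/822.7 = 2.691 kΩ.
The fractional drop is R_th/(R_th + R_L); requiring this ≤ 0.00970 gives R_L ≥ R_th(1/0.00970 − 1) = 2.691 × 102.1 = 275 kΩ.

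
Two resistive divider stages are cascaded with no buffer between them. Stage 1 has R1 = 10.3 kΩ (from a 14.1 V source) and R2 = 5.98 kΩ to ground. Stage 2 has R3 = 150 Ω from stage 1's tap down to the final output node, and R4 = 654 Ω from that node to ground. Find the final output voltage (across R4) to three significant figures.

V_out ≈ 0.738 V

Stage 2 presents R3+R4 = 804.0 Ω as a load on stage 1's tap.
Stage 1's lower leg becomes R2‖(R3+R4) = 708.7 Ω, so V_mid = 14.1 × 708.7/11010 = 0.9077 V.
Stage 2 is itself unloaded: V_out = V_mid × R4/(R3+R4) = 0.9077 × 654/804.0 = 0.738 V.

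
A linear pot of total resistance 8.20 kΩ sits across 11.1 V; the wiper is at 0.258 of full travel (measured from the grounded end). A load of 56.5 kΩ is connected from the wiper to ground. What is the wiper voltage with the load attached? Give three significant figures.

The wiper splits the pot into (1−α)R = 6.084 kΩ above and αR = 2.116 kΩ below.
Lower section ‖ load = 2.039 kΩ.
V_wiper = 11.1 × 2.039/(6.084 + 2.039) = 2.79 V.

V ≈ 2.79 V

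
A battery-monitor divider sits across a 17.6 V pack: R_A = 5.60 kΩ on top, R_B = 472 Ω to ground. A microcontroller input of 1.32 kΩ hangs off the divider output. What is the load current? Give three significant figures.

R_B‖R_L = 347.7 Ω; V_out = 17.6 × 347.7/5948 = 1.029 V.
I_L = V_out / R_L = 1.029 / 1.32 kΩ = 0.779 mA.

I_L ≈ 0.779 mA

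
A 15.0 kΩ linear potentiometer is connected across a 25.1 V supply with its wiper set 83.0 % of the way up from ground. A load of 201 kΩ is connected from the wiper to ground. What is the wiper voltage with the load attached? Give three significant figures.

The wiper splits the pot into (1−α)R = 2.550 kΩ above and αR = 12.45 kΩ below.
Lower section ‖ load = 11.72 kΩ.
V_wiper = 25.1 × 11.72/(2.550 + 11.72) = 20.6 V.

V ≈ 20.6 V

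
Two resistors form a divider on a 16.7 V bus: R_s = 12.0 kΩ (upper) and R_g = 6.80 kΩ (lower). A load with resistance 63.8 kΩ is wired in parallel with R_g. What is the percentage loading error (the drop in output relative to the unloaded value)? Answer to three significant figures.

6.37 %

The divider's output (Thévenin) resistance is R_s‖R_g = 4.340 kΩ.
Fractional drop under load = R_th/(R_th + R_L) = 4.340 / (4.340 + 63.8) = 0.06370.
So the output falls by 6.37 %.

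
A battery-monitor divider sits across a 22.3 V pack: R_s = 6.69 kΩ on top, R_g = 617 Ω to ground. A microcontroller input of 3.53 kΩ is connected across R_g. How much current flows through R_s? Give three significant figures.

R_g‖R_L = 525.2 Ω, so the source sees R_s + R_g‖R_L = 7215 Ω.
I = 22.3 V / 7215 Ω = 3.09 mA.

I ≈ 3.09 mA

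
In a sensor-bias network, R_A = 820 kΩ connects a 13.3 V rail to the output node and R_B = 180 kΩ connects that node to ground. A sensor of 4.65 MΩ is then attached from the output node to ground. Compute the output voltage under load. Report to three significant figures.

V_out ≈ 2.32 V

The load sits in parallel with R_B: R_B‖R_L = (180 × 4650) / (180 + 4650) = 173.3 kΩ.
V_out = 13.3 × 173.3 / (820 + 173.3) = 13.3 × 173.3/993.3 = 2.32 V.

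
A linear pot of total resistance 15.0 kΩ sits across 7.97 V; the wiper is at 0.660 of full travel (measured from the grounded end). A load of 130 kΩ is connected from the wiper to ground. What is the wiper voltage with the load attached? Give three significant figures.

V ≈ 5.13 V

The wiper splits the pot into (1−α)R = 5.100 kΩ above and αR = 9.900 kΩ below.
Lower section ‖ load = 9.199 kΩ.
V_wiper = 7.97 × 9.199/(5.100 + 9.199) = 5.13 V.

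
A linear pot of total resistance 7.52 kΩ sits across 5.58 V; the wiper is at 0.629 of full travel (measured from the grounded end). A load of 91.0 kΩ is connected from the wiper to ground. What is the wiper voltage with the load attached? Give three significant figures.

The wiper splits the pot into (1−α)R = 2.790 kΩ above and αR = 4.730 kΩ below.
Lower section ‖ load = 4.496 kΩ.
V_wiper = 5.58 × 4.496/(2.790 + 4.496) = 3.44 V.

V ≈ 3.44 V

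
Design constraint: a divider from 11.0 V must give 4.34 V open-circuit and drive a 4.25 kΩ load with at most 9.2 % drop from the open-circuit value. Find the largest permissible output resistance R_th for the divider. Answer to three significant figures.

Loading drop = R_th/(R_th + R_L) ≤ 0.0920, so R_th ≤ R_L · ε/(1−ε) = 4.25 kΩ × 0.0920/0.9080 = 431 Ω.
(Any R1, R2 with R2/(R1+R2) = 0.395 and R1‖R2 ≤ 431 Ω will meet the spec.)

R_th ≤ 431 Ω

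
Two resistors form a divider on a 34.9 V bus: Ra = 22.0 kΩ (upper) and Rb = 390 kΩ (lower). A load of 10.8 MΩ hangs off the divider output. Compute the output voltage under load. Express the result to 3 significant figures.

V_out ≈ 33.0 V

The load sits in parallel with Rb: Rb‖R_L = (390 × 10800) / (390 + 10800) = 376.4 kΩ.
V_out = 34.9 × 376.4 / (22.0 + 376.4) = 34.9 × 376.4/398.4 = 33.0 V.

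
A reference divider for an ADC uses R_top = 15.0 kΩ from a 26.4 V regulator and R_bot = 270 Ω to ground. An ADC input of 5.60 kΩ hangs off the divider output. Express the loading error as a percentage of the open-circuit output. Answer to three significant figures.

The divider's output (Thévenin) resistance is R_top‖R_bot = 265.2 Ω.
Fractional drop under load = R_th/(R_th + R_L) = 265.2 / (265.2 + 5600) = 0.04522.
So the output falls by 4.52 %.

4.52 %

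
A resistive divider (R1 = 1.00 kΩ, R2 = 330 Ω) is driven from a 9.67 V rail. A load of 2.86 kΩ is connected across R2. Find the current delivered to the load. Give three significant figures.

R2‖R_L = 295.9 Ω; V_out = 9.67 × 295.9/1296 = 2.208 V.
I_L = V_out / R_L = 2.208 / 2.86 kΩ = 0.772 mA.

I_L ≈ 0.772 mA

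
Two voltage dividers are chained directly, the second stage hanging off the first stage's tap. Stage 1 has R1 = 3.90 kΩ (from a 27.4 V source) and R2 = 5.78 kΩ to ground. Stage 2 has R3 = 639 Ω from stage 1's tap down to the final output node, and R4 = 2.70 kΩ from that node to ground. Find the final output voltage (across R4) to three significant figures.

V_out ≈ 7.79 V

Stage 2 presents R3+R4 = 3339 Ω as a load on stage 1's tap.
Stage 1's lower leg becomes R2‖(R3+R4) = 2116 Ω, so V_mid = 27.4 × 2116/6016 = 9.639 V.
Stage 2 is itself unloaded: V_out = V_mid × R4/(R3+R4) = 9.639 × 2700/3339 = 7.79 V.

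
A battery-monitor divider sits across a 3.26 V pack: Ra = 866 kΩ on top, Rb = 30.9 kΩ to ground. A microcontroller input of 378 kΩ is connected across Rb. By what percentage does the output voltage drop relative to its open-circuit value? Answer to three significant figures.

7.32 %

The divider's output (Thévenin) resistance is Ra‖Rb = 29.84 kΩ.
Fractional drop under load = R_th/(R_th + R_L) = 29.84 / (29.84 + 378) = 0.07316.
So the output falls by 7.32 %.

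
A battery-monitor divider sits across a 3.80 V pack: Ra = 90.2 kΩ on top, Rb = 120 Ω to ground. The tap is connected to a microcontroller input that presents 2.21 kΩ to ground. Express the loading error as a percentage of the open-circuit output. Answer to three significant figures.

The divider's output (Thévenin) resistance is Ra‖Rb = 119.8 Ω.
Fractional drop under load = R_th/(R_th + R_L) = 119.8 / (119.8 + 2210) = 0.05144.
So the output falls by 5.14 %.

5.14 %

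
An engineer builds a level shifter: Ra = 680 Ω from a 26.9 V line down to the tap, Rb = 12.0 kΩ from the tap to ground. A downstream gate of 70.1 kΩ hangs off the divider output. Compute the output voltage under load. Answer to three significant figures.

The load sits in parallel with Rb: Rb‖R_L = (12000 × 70100) / (12000 + 70100) = 10250 Ω.
V_out = 26.9 × 10250 / (680 + 10250) = 26.9 × 10250/10930 = 25.2 V.

V_out ≈ 25.2 V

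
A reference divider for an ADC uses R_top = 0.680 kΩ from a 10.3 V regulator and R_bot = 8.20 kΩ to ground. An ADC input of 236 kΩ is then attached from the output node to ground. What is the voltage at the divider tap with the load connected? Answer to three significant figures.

V_out ≈ 9.49 V

The load sits in parallel with R_bot: R_bot‖R_L = (8200 × 236000) / (8200 + 236000) = 7925 Ω.
V_out = 10.3 × 7925 / (680 + 7925) = 10.3 × 7925/8605 = 9.49 V.
(Unloaded it would have been 9.51 V.)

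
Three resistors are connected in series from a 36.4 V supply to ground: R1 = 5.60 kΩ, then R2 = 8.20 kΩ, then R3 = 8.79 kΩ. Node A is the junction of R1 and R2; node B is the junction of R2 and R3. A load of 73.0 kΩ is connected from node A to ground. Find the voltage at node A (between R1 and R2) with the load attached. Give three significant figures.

V ≈ 25.9 V

Below node A the series string R2+R3 = 16.99 kΩ sits in parallel with the 73.0 kΩ load: 13.78 kΩ.
V_A = 36.4 × 13.78/(5.60 + 13.78) = 25.9 V.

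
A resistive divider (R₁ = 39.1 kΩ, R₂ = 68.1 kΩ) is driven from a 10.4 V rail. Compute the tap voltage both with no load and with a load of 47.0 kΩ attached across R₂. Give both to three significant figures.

Unloaded: 6.61 V; loaded: 4.32 V

Open-circuit: V = 10.4 × 68.1/(39.1 + 68.1) = 6.61 V.
With the load, R₂ becomes R₂‖R_L = 27.81 kΩ, so V = 10.4 × 27.81/66.91 = 4.32 V.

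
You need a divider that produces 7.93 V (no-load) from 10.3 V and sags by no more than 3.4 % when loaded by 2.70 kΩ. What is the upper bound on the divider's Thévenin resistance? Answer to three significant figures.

Loading drop = R_th/(R_th + R_L) ≤ 0.0340, so R_th ≤ R_L · ε/(1−ε) = 2.70 kΩ × 0.0340/0.9660 = 95.0 Ω.

R_th ≤ 95.0 Ω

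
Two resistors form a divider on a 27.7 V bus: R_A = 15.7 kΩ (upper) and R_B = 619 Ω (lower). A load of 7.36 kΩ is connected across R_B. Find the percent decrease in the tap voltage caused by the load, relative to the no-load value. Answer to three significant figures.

The divider's output (Thévenin) resistance is R_A‖R_B = 595.5 Ω.
Fractional drop under load = R_th/(R_th + R_L) = 595.5 / (595.5 + 7360) = 0.07486.
So the output falls by 7.49 %.

7.49 %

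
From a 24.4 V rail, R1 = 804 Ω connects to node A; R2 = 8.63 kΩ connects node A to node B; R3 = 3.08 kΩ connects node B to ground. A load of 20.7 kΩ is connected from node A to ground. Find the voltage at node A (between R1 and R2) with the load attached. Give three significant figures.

Below node A the series string R2+R3 = 11710 Ω sits in parallel with the 20700 Ω load: 7479 Ω.
V_A = 24.4 × 7479/(804 + 7479) = 22.0 V.

V ≈ 22.0 V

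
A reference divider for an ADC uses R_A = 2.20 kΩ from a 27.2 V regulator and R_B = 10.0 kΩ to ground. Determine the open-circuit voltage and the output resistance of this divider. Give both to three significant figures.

V_th = 22.3 V, R_th = 1.80 kΩ

V_th is the open-circuit tap voltage: 27.2 × 10.0/(2.20 + 10.0) = 22.3 V.
With the supply zeroed, R_A and R_B appear in parallel from the tap: R_th = R_A‖R_B = (2.20 × 10.0)/12.20 = 1.80 kΩ.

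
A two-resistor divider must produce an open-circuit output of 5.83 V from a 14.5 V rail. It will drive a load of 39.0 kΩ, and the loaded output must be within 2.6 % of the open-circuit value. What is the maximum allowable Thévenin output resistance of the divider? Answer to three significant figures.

Loading drop = R_th/(R_th + R_L) ≤ 0.0260, so R_th ≤ R_L · ε/(1−ε) = 39.0 kΩ × 0.0260/0.9740 = 1.04 kΩ.
(Any R1, R2 with R2/(R1+R2) = 0.402 and R1‖R2 ≤ 1.04 kΩ will meet the spec.)

R_th ≤ 1.04 kΩ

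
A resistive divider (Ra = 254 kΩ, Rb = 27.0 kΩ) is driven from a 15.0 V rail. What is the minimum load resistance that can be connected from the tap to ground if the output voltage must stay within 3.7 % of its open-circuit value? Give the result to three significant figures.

Output resistance R_th = Ra‖Rb = (254 × 27.0)/281.0 = 24.41 kΩ.
The fractional drop is R_th/(R_th + R_L); requiring this ≤ 0.0370 gives R_L ≥ R_th(1/0.0370 − 1) = 24.41 × 26.03 = 635 kΩ.

R_L(min) ≈ 635 kΩ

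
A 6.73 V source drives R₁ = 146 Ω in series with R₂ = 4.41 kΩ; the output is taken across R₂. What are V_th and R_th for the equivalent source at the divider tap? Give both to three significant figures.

V_th is the open-circuit tap voltage: 6.73 × 4410/(146 + 4410) = 6.51 V.
With the supply zeroed, R₁ and R₂ appear in parallel from the tap: R_th = R₁‖R₂ = (146 × 4410)/4556 = 141 Ω.

V_th = 6.51 V, R_th = 141 Ω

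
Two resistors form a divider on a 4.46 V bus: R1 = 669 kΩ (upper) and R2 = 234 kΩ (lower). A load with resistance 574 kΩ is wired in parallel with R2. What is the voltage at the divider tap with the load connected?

V_out ≈ 0.888 V

The load sits in parallel with R2: R2‖R_L = (234 × 574) / (234 + 574) = 166.2 kΩ.
V_out = 4.46 × 166.2 / (669 + 166.2) = 4.46 × 166.2/835.2 = 0.888 V.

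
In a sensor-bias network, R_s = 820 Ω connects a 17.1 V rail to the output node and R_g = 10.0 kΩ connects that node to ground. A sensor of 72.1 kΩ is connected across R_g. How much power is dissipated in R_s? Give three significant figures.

Total resistance from the source is R_s + (R_g‖R_L) = 9602 Ω, so I = 17.1/9602 Ω = 1.781 mA.
P = I²·R_s = (1.781 mA)² × 820 Ω = 2.60 mW.

P ≈ 2.60 mW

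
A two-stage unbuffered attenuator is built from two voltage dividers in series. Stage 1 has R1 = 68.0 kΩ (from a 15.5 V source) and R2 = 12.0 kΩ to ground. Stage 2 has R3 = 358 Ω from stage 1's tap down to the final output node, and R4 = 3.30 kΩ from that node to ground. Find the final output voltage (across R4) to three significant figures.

Stage 2 presents R3+R4 = 3658 Ω as a load on stage 1's tap.
Stage 1's lower leg becomes R2‖(R3+R4) = 2803 Ω, so V_mid = 15.5 × 2803/70800 = 0.6137 V.
Stage 2 is itself unloaded: V_out = V_mid × R4/(R3+R4) = 0.6137 × 3300/3658 = 0.554 V.

V_out ≈ 0.554 V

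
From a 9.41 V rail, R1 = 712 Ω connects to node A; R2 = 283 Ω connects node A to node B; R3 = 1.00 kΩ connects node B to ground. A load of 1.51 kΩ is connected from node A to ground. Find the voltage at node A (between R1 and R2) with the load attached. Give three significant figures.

Below node A the series string R2+R3 = 1283 Ω sits in parallel with the 1510 Ω load: 693.6 Ω.
V_A = 9.41 × 693.6/(712 + 693.6) = 4.64 V.

V ≈ 4.64 V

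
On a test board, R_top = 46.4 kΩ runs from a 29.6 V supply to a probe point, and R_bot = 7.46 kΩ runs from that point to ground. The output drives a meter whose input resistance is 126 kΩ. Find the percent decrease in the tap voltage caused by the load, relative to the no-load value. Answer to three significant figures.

The divider's output (Thévenin) resistance is R_top‖R_bot = 6.427 kΩ.
Fractional drop under load = R_th/(R_th + R_L) = 6.427 / (6.427 + 126) = 0.04853.
So the output falls by 4.85 %.

4.85 %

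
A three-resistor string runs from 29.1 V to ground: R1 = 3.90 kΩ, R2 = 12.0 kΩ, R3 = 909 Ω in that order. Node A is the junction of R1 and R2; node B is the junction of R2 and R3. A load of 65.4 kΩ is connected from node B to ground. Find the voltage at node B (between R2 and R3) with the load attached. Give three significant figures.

At node B, R3 is in parallel with the load: R3‖R_L = 896.5 Ω.
Below node A the resistance is R2 + (R3‖R_L) = 12900 Ω, so V_A = 29.1 × 12900/16800 = 22.34 V.
Then V_B = V_A × (R3‖R_L)/(R2 + R3‖R_L) = 22.34 × 896.5/12900 = 1.55 V.

V ≈ 1.55 V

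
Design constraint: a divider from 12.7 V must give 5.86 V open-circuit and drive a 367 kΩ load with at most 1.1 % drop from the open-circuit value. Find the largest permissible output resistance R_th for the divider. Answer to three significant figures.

R_th ≤ 4.08 kΩ

Loading drop = R_th/(R_th + R_L) ≤ 0.0110, so R_th ≤ R_L · ε/(1−ε) = 367 kΩ × 0.0110/0.9890 = 4.08 kΩ.
(Any R1, R2 with R2/(R1+R2) = 0.461 and R1‖R2 ≤ 4.08 kΩ will meet the spec.)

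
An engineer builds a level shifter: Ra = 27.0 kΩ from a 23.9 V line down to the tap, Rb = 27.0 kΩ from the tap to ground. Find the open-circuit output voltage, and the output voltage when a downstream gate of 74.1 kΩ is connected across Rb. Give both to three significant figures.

Unloaded: 11.9 V; loaded: 10.1 V

Open-circuit: V = 23.9 × 27.0/(27.0 + 27.0) = 11.9 V.
With the load, Rb becomes Rb‖R_L = 19.79 kΩ, so V = 23.9 × 19.79/46.79 = 10.1 V.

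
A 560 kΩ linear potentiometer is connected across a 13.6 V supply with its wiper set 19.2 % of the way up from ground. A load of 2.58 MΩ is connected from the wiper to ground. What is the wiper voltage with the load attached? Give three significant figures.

The wiper splits the pot into (1−α)R = 452.5 kΩ above and αR = 107.5 kΩ below.
Lower section ‖ load = 103.2 kΩ.
V_wiper = 13.6 × 103.2/(452.5 + 103.2) = 2.53 V.

V ≈ 2.53 V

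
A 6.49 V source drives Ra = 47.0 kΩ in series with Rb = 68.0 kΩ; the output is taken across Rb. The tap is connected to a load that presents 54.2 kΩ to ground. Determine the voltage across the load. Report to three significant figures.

V_out ≈ 2.54 V

The load sits in parallel with Rb: Rb‖R_L = (68.0 × 54.2) / (68.0 + 54.2) = 30.16 kΩ.
V_out = 6.49 × 30.16 / (47.0 + 30.16) = 6.49 × 30.16/77.16 = 2.54 V.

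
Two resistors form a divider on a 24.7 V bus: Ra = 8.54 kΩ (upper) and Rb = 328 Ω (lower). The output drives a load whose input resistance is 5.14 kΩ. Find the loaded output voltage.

The load sits in parallel with Rb: Rb‖R_L = (328 × 5140) / (328 + 5140) = 308.3 Ω.
V_out = 24.7 × 308.3 / (8540 + 308.3) = 24.7 × 308.3/8848 = 0.861 V.
(Unloaded it would have been 0.914 V.)

V_out ≈ 0.861 V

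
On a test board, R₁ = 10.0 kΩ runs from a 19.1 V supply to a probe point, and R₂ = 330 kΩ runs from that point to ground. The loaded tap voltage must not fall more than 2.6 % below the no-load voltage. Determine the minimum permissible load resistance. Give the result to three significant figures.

R_L(min) ≈ 364 kΩ

Output resistance R_th = R₁‖R₂ = (10.0 × 330)/340.0 = 9.706 kΩ.
The fractional drop is R_th/(R_th + R_L); requiring this ≤ 0.0260 gives R_L ≥ R_th(1/0.0260 − 1) = 9.706 × 37.46 = 364 kΩ.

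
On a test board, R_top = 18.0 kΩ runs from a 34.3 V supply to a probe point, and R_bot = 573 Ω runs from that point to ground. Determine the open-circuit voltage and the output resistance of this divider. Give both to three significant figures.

V_th is the open-circuit tap voltage: 34.3 × 573/(18000 + 573) = 1.06 V.
With the supply zeroed, R_top and R_bot appear in parallel from the tap: R_th = R_top‖R_bot = (18000 × 573)/18570 = 555 Ω.

V_th = 1.06 V, R_th = 555 Ω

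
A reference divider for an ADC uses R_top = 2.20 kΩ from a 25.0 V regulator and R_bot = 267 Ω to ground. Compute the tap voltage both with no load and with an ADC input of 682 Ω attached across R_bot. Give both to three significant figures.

Unloaded: 2.71 V; loaded: 2.01 V

Open-circuit: V = 25.0 × 267/(2200 + 267) = 2.71 V.
With the load, R_bot becomes R_bot‖R_L = 191.9 Ω, so V = 25.0 × 191.9/2392 = 2.01 V.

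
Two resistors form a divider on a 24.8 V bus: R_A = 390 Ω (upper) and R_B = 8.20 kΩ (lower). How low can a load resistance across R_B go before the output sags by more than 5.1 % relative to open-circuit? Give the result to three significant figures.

R_L(min) ≈ 6.93 kΩ

Output resistance R_th = R_A‖R_B = (390 × 8200)/8590 = 372.3 Ω.
The fractional drop is R_th/(R_th + R_L); requiring this ≤ 0.0510 gives R_L ≥ R_th(1/0.0510 − 1) = 372.3 × 18.61 = 6.93 kΩ.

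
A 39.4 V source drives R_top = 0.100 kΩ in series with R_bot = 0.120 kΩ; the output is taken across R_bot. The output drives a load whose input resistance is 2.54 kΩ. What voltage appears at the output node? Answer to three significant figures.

V_out ≈ 21.0 V

The load sits in parallel with R_bot: R_bot‖R_L = (120 × 2540) / (120 + 2540) = 114.6 Ω.
V_out = 39.4 × 114.6 / (100 + 114.6) = 39.4 × 114.6/214.6 = 21.0 V.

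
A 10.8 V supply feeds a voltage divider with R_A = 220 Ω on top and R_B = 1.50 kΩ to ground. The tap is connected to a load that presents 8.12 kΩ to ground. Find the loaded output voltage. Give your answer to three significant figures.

The load sits in parallel with R_B: R_B‖R_L = (1500 × 8120) / (1500 + 8120) = 1266 Ω.
V_out = 10.8 × 1266 / (220 + 1266) = 10.8 × 1266/1486 = 9.20 V.

V_out ≈ 9.20 V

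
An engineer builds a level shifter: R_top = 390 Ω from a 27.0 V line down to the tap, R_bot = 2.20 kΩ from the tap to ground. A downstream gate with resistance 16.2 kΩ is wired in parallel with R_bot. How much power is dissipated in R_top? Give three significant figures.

Total resistance from the source is R_top + (R_bot‖R_L) = 2327 Ω, so I = 27.0/2327 Ω = 11.60 mA.
P = I²·R_top = (11.60 mA)² × 390 Ω = 52.5 mW.

P ≈ 52.5 mW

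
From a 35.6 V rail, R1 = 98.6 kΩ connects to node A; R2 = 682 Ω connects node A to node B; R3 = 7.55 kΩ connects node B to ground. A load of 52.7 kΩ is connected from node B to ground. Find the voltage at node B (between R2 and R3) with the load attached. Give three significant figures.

V ≈ 2.22 V

At node B, R3 is in parallel with the load: R3‖R_L = 6604 Ω.
Below node A the resistance is R2 + (R3‖R_L) = 7286 Ω, so V_A = 35.6 × 7286/105900 = 2.450 V.
Then V_B = V_A × (R3‖R_L)/(R2 + R3‖R_L) = 2.450 × 6604/7286 = 2.22 V.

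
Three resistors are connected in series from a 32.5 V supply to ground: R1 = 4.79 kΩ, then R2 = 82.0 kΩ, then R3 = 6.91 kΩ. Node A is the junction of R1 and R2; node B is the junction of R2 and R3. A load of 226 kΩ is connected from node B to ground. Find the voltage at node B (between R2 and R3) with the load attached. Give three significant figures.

V ≈ 2.33 V

At node B, R3 is in parallel with the load: R3‖R_L = 6.705 kΩ.
Below node A the resistance is R2 + (R3‖R_L) = 88.70 kΩ, so V_A = 32.5 × 88.70/93.49 = 30.83 V.
Then V_B = V_A × (R3‖R_L)/(R2 + R3‖R_L) = 30.83 × 6.705/88.70 = 2.33 V.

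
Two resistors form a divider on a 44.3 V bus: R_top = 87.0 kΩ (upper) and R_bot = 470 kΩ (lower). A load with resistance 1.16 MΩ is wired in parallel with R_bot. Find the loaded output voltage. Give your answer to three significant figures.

V_out ≈ 35.2 V

The load sits in parallel with R_bot: R_bot‖R_L = (470 × 1160) / (470 + 1160) = 334.5 kΩ.
V_out = 44.3 × 334.5 / (87.0 + 334.5) = 44.3 × 334.5/421.5 = 35.2 V.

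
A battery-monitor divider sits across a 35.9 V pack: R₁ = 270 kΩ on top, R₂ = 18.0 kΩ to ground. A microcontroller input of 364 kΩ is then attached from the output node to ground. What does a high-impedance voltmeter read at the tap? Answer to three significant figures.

V_out ≈ 2.14 V

The load sits in parallel with R₂: R₂‖R_L = (18.0 × 364) / (18.0 + 364) = 17.15 kΩ.
V_out = 35.9 × 17.15 / (270 + 17.15) = 35.9 × 17.15/287.2 = 2.14 V.
(Unloaded it would have been 2.24 V.)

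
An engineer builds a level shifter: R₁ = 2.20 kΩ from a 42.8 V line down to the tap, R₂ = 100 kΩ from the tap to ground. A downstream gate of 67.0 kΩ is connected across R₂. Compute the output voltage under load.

V_out ≈ 40.6 V

The load sits in parallel with R₂: R₂‖R_L = (100 × 67.0) / (100 + 67.0) = 40.12 kΩ.
V_out = 42.8 × 40.12 / (2.20 + 40.12) = 42.8 × 40.12/42.32 = 40.6 V.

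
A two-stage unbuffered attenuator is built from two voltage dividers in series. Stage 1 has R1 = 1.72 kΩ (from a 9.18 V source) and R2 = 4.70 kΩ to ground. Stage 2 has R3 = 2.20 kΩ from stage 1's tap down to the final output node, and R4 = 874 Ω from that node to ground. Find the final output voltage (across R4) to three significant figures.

Stage 2 presents R3+R4 = 3074 Ω as a load on stage 1's tap.
Stage 1's lower leg becomes R2‖(R3+R4) = 1858 Ω, so V_mid = 9.18 × 1858/3578 = 4.768 V.
Stage 2 is itself unloaded: V_out = V_mid × R4/(R3+R4) = 4.768 × 874/3074 = 1.36 V.

V_out ≈ 1.36 V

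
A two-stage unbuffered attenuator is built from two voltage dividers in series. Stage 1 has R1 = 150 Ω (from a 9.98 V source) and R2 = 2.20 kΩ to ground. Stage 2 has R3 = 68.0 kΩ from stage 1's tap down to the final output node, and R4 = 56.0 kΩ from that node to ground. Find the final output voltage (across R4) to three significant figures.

Stage 2 presents R3+R4 = 124000 Ω as a load on stage 1's tap.
Stage 1's lower leg becomes R2‖(R3+R4) = 2162 Ω, so V_mid = 9.98 × 2162/2312 = 9.332 V.
Stage 2 is itself unloaded: V_out = V_mid × R4/(R3+R4) = 9.332 × 56000/124000 = 4.21 V.

V_out ≈ 4.21 V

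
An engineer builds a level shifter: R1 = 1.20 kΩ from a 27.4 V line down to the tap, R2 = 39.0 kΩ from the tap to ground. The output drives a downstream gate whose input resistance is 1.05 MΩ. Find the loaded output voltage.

V_out ≈ 26.6 V

The load sits in parallel with R2: R2‖R_L = (39.0 × 1050) / (39.0 + 1050) = 37.60 kΩ.
V_out = 27.4 × 37.60 / (1.20 + 37.60) = 27.4 × 37.60/38.80 = 26.6 V.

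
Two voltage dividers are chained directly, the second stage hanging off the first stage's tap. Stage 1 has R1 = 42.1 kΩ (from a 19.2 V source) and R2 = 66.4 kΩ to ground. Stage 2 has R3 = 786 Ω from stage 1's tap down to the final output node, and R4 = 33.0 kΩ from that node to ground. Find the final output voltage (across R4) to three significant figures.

V_out ≈ 6.51 V

Stage 2 presents R3+R4 = 33790 Ω as a load on stage 1's tap.
Stage 1's lower leg becomes R2‖(R3+R4) = 22390 Ω, so V_mid = 19.2 × 22390/64490 = 6.666 V.
Stage 2 is itself unloaded: V_out = V_mid × R4/(R3+R4) = 6.666 × 33000/33790 = 6.51 V.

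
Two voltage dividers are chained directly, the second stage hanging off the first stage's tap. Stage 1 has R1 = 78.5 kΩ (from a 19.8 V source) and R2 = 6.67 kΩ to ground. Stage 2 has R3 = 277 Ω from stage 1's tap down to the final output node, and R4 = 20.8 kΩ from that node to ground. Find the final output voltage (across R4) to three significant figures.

V_out ≈ 1.18 V

Stage 2 presents R3+R4 = 21080 Ω as a load on stage 1's tap.
Stage 1's lower leg becomes R2‖(R3+R4) = 5067 Ω, so V_mid = 19.8 × 5067/83570 = 1.200 V.
Stage 2 is itself unloaded: V_out = V_mid × R4/(R3+R4) = 1.200 × 20800/21080 = 1.18 V.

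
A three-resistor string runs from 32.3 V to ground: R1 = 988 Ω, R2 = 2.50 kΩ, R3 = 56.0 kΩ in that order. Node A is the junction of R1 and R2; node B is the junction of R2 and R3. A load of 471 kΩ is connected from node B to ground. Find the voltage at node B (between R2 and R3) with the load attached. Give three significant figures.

V ≈ 30.2 V

At node B, R3 is in parallel with the load: R3‖R_L = 50050 Ω.
Below node A the resistance is R2 + (R3‖R_L) = 52550 Ω, so V_A = 32.3 × 52550/53540 = 31.70 V.
Then V_B = V_A × (R3‖R_L)/(R2 + R3‖R_L) = 31.70 × 50050/52550 = 30.2 V.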